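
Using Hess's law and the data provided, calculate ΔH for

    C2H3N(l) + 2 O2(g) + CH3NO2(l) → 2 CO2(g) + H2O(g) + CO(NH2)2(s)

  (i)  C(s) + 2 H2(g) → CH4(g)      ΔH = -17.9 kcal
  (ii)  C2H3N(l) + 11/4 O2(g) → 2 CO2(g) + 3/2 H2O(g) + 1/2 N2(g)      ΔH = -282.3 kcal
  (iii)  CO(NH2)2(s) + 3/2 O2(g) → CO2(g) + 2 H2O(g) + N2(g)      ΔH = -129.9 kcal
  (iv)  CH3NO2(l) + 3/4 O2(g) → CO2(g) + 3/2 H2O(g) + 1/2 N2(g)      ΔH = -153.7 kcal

ΔH = -306.1 kcal

(i): not needed.
(ii) as written: -282.3 kcal
(iii) reversed: +129.9 kcal
(iv) as written: -153.7 kcal
ΔH = (-282.3) + (+129.9) + (-153.7) = -306.1 kcal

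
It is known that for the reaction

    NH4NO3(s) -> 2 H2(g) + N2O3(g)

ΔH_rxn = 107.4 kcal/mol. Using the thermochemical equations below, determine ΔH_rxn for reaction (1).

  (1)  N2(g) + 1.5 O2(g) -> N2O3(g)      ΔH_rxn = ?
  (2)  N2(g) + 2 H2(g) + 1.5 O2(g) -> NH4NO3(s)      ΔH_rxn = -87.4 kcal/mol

ΔH_rxn = 20.0 kcal/mol

(1) as written (N2O3(g) already on the product side): contributes x
(2) reversed (NH4NO3(s) must end up as a reactant): +87.4 kcal/mol
+107.4 = (+87.4) + x
x = (+107.4 − (+87.4)) / (1) = 20.0 kcal/mol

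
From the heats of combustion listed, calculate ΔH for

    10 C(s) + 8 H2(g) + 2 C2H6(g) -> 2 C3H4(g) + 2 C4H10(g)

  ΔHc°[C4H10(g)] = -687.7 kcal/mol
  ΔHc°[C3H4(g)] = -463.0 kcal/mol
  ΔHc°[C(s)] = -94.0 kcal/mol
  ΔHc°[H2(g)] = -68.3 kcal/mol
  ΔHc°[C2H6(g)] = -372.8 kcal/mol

ΔH = 69.4 kcal/mol

With combustion enthalpies, reactants minus products:
= [10·(-94.0) + 8·(-68.3) + 2·(-372.8)] − [2·(-463.0) + 2·(-687.7)]
= 69.4 kcal/mol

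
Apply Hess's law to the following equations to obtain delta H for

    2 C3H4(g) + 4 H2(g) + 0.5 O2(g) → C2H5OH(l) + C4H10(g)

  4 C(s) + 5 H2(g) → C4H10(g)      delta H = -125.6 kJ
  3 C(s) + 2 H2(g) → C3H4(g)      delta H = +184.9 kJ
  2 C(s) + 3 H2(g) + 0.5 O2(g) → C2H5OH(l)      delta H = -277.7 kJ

equation 1 as written (C4H10(g) already on the product side): -125.6 kJ
equation 2 reversed and × 2 (C3H4(g) must end up as a reactant; ×2 to match 2 C3H4(g) in the target): (-2)·(+184.9) = -369.8 kJ
equation 3 as written (C2H5OH(l) already on the product side): -277.7 kJ
delta H = (1)·(-125.6) + (-2)·(+184.9) + (1)·(-277.7) = -773.1 kJ

delta H = -773.1 kJ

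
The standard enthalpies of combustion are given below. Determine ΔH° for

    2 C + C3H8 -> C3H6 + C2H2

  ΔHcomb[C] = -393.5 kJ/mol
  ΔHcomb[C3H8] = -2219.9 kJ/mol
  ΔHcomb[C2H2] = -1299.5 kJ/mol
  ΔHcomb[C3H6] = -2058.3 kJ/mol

With combustion enthalpies, reactants minus products:
= [2·(-393.5) + 1·(-2219.9)] − [1·(-2058.3) + 1·(-1299.5)]
= 350.9 kJ/mol

ΔH° = 350.9 kJ/mol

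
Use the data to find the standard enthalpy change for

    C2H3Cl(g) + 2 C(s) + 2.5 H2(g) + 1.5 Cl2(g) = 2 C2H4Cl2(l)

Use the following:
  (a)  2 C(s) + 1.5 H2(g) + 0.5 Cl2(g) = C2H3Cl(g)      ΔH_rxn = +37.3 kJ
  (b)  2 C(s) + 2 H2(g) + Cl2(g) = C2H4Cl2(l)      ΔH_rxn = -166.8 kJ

ΔH_rxn = -370.9 kJ

(a) reversed (reverse to put C2H3Cl(g) on the reactant side): -37.3 kJ
(b) × 2 (×2 to match 2 C2H4Cl2(l) in the target): (2)·(-166.8) = -333.6 kJ
Combining the equations, ΔH_rxn = (-37.3) + (-333.6) = -370.9 kJ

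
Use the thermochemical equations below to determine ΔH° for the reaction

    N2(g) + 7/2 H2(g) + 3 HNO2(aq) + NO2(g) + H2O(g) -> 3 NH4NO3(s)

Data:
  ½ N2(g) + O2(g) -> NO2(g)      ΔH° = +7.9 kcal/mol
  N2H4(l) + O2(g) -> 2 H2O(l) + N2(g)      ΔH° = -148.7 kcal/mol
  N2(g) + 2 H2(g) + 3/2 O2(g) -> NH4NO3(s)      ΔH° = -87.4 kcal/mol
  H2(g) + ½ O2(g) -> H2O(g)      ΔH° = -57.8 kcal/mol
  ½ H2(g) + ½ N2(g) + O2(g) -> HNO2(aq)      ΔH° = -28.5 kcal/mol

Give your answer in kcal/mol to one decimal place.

ΔH° = -126.8 kcal/mol

equation 1 reversed: -7.9 kcal/mol
equation 2: not needed.
equation 3 × 3: (3)·(-87.4) = -262.2 kcal/mol
equation 4 reversed: +57.8 kcal/mol
equation 5 reversed and × 3: (-3)·(-28.5) = +85.5 kcal/mol
ΔH° = (-1)·(+7.9) + (3)·(-87.4) + (-1)·(-57.8) + (-3)·(-28.5) = -126.8 kcal/mol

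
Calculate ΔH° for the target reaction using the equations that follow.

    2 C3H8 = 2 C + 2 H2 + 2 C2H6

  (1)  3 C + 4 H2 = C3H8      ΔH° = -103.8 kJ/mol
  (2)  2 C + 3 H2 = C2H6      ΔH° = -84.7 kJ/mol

(1) reversed and × 2 (reverse to put C3H8 on the reactant side; scale by 2 for the 2 C3H8): (-2)·(-103.8) = +207.6 kJ/mol
(2) × 2 (×2 to match 2 C2H6 in the target): (2)·(-84.7) = -169.4 kJ/mol
Combining the equations, ΔH° = (-2)·(-103.8) + (2)·(-84.7) = 38.2 kJ/mol

ΔH° = 38.2 kJ/mol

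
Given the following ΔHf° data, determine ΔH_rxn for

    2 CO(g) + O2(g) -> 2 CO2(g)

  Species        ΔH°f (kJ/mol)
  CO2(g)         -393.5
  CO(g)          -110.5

ΔH_rxn = -566.0 kJ/mol

ΔH°rxn = Σ nΔHf°(products) − Σ nΔHf°(reactants).
Products: 2·(-393.5) = -787.0
Reactants: 2·(-110.5) + 1·(+0.0) = -221.0
ΔH_rxn = (-787.0) − (-221.0) = -566.0 kJ/mol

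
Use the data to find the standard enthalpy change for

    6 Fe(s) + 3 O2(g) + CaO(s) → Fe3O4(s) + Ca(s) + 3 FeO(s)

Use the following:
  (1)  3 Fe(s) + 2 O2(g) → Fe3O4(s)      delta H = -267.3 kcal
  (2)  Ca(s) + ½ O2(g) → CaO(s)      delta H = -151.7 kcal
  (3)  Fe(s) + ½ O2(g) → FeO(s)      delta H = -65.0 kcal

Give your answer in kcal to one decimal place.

(1) as written: -267.3 kcal
(2) reversed: +151.7 kcal
(3) × 3: (3)·(-65.0) = -195.0 kcal
Summing the manipulated equations, delta H = (-267.3) + (+151.7) + (-195.0) = -310.6 kcal

delta H = -310.6 kcal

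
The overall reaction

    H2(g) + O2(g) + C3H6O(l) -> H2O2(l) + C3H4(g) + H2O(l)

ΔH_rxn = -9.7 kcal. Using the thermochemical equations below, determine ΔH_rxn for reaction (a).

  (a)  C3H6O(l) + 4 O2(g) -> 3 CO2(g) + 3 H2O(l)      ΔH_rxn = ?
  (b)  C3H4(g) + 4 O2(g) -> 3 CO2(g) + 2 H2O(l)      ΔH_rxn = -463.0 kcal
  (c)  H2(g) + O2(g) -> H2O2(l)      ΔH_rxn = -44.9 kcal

ΔH_rxn = -427.8 kcal

(a) as written: contributes x
(b) reversed: +463.0 kcal
(c) as written: -44.9 kcal
-9.7 = (+463.0) + (-44.9) + x
x = (-9.7 − (+418.1)) / (1) = -427.8 kcal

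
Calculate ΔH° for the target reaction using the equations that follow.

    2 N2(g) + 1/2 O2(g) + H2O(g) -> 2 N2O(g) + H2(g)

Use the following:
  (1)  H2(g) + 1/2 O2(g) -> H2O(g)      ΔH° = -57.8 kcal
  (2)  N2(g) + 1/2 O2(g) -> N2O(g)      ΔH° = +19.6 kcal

(1) reversed (reverse to put H2O(g) on the reactant side): +57.8 kcal
(2) × 2 (scale by 2 for the 2 N2O(g)): (2)·(+19.6) = +39.2 kcal
ΔH° = (-1)·(-57.8) + (2)·(+19.6) = 97.0 kcal

ΔH° = 97.0 kcal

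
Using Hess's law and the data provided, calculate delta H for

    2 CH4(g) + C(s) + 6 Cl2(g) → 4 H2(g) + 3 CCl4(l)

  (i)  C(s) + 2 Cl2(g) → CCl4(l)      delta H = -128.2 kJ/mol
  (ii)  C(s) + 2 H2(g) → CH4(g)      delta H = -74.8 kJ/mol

delta H = -235.0 kJ/mol

(i) × 3: (3)·(-128.2) = -384.6 kJ/mol
(ii) reversed and × 2: (-2)·(-74.8) = +149.6 kJ/mol
Summing the manipulated equations, delta H = (3)·(-128.2) + (-2)·(-74.8) = -235.0 kJ/mol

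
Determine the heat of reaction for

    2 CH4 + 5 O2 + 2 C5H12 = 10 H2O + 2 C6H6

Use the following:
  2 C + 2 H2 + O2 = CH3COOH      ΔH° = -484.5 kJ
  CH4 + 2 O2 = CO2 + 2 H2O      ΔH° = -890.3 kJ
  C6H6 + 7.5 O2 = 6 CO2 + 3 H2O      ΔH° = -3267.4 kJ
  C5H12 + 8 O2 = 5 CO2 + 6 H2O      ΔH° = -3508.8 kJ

ΔH° = -2263.4 kJ

equation 1: not needed.
equation 2 × 2: (2)·(-890.3) = -1780.6 kJ
equation 3 reversed and × 2: (-2)·(-3267.4) = +6534.8 kJ
equation 4 × 2: (2)·(-3508.8) = -7017.6 kJ
Since enthalpy is a state function, ΔH° = (2)·(-890.3) + (-2)·(-3267.4) + (2)·(-3508.8) = -2263.4 kJ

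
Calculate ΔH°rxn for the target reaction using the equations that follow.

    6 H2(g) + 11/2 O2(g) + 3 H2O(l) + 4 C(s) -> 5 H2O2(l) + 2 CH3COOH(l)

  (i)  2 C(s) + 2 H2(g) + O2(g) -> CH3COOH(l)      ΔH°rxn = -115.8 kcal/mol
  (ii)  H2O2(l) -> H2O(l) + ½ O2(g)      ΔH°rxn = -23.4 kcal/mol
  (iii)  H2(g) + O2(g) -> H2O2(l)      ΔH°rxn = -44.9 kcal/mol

ΔH°rxn = -251.2 kcal/mol

(i) × 2 (×2 to match 2 CH3COOH(l) in the target): (2)·(-115.8) = -231.6 kcal/mol
(ii) reversed and × 3 (H2O(l) must end up as a reactant; ×3 to match 3 H2O(l) in the target): (-3)·(-23.4) = +70.2 kcal/mol
(iii) × 2: (2)·(-44.9) = -89.8 kcal/mol
ΔH°rxn = (2)·(-115.8) + (-3)·(-23.4) + (2)·(-44.9) = -251.2 kcal/mol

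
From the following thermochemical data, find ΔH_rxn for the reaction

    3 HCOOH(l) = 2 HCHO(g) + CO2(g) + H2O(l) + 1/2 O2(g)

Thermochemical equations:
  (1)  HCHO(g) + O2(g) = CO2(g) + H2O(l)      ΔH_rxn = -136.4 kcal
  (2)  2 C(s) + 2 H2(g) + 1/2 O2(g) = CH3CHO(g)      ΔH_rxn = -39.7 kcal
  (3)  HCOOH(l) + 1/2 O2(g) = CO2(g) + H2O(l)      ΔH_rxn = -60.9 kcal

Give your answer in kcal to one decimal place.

(1) reversed and × 2: (-2)·(-136.4) = +272.8 kcal
(2): not needed.
(3) × 3: (3)·(-60.9) = -182.7 kcal
ΔH_rxn = (+272.8) + (-182.7) = 90.1 kcal

ΔH_rxn = 90.1 kcal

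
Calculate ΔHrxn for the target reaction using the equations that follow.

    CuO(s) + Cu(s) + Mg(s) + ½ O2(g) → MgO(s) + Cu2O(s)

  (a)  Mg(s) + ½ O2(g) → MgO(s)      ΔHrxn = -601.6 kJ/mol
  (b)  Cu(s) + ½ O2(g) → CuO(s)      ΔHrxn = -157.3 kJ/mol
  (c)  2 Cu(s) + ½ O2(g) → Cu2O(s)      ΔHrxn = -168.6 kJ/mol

ΔHrxn = -612.9 kJ/mol

(a) as written (MgO(s) already on the product side): -601.6 kJ/mol
(b) reversed (reverse to put CuO(s) on the reactant side): +157.3 kJ/mol
(c) as written (Cu2O(s) already on the product side): -168.6 kJ/mol
By Hess's law, ΔHrxn = (1)·(-601.6) + (-1)·(-157.3) + (1)·(-168.6) = -612.9 kJ/mol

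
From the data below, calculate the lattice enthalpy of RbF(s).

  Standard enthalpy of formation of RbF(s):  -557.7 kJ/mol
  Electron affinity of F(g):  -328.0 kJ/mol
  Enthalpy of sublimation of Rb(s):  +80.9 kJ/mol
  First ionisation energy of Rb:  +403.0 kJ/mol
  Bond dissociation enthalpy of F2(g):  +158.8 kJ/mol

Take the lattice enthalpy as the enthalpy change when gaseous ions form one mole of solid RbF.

ΔHf° = 1·ΔHsub + 1·(ΣIE) + 1/2·D(F2) + 1·EA + U
-557.7 = 1·(+80.9) + 1·(+403.0) + 1/2·(+158.8) + 1·(-328.0) + U
U = -557.7 − (+235.3) = -793.0 kJ/mol

U = -793.0 kJ/mol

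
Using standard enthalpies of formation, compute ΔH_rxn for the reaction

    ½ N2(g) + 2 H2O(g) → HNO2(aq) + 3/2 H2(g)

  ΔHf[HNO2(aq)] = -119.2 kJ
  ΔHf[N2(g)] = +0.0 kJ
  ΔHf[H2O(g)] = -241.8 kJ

Products: 1·(-119.2) + 3/2·(+0.0) = -119.2
Reactants: 1/2·(+0.0) + 2·(-241.8) = -483.6
ΔH_rxn = (-119.2) − (-483.6) = 364.4 kJ

ΔH_rxn = 364.4 kJ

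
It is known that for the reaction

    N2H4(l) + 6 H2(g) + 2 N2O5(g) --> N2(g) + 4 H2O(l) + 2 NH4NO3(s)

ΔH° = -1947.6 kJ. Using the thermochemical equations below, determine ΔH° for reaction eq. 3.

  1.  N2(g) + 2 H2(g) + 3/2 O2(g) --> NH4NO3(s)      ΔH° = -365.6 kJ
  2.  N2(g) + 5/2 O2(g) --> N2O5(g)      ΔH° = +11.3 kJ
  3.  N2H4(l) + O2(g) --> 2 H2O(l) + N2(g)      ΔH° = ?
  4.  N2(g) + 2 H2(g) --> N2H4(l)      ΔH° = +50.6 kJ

eq. 1 × 2: (2)·(-365.6) = -731.2 kJ
eq. 2 reversed and × 2: (-2)·(+11.3) = -22.6 kJ
eq. 3 × 2: contributes 2·x
eq. 4 as written: +50.6 kJ
-1947.6 = (-731.2) + (-22.6) + (+50.6) + 2·x
x = (-1947.6 − (-703.2)) / (2) = -622.2 kJ

ΔH° = -622.2 kJ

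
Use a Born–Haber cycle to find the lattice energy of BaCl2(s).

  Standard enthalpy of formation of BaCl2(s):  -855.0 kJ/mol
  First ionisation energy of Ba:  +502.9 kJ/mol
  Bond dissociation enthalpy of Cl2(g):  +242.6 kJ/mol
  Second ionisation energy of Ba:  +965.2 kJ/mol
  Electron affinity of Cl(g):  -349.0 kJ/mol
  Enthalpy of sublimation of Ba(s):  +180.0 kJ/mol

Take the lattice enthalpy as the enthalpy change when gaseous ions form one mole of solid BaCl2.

U = -2047.7 kJ/mol

ΔHf° = 1·ΔHsub + 1·(ΣIE) + 1·D(Cl2) + 2·EA + U
-855.0 = 1·(+180.0) + 1·(+1468.1) + 1·(+242.6) + 2·(-349.0) + U
U = -855.0 − (+1192.7) = -2047.7 kJ/mol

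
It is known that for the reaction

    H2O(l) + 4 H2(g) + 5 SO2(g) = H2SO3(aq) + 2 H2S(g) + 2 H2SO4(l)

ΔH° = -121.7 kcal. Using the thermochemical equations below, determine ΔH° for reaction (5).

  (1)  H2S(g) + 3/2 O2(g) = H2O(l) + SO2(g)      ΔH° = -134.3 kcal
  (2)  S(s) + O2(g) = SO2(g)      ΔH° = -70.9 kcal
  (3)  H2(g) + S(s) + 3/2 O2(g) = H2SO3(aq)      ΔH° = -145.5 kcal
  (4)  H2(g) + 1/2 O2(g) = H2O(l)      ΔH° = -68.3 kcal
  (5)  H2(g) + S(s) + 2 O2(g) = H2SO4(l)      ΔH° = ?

ΔH° = -194.6 kcal

(1) reversed and × 2: (-2)·(-134.3) = +268.6 kcal
(2) reversed and × 3: (-3)·(-70.9) = +212.7 kcal
(3) as written: -145.5 kcal
(4) as written: -68.3 kcal
(5) × 2: contributes 2·x
-121.7 = (+268.6) + (+212.7) + (-145.5) + (-68.3) + 2·x
x = (-121.7 − (+267.5)) / (2) = -194.6 kcal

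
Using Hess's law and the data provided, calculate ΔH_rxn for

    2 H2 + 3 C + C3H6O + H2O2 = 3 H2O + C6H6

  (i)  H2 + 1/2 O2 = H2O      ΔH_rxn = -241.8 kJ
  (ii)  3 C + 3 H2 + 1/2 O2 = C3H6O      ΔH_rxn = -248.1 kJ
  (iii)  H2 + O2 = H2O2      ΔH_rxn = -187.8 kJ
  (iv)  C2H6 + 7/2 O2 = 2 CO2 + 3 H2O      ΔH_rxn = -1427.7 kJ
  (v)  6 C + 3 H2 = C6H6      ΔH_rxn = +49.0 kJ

ΔH_rxn = -240.5 kJ

(i) × 3: (3)·(-241.8) = -725.4 kJ
(ii) reversed: +248.1 kJ
(iii) reversed: +187.8 kJ
(iv): not needed.
(v) as written: +49.0 kJ
Since enthalpy is a state function, ΔH_rxn = (-725.4) + (+248.1) + (+187.8) + (+49.0) = -240.5 kJ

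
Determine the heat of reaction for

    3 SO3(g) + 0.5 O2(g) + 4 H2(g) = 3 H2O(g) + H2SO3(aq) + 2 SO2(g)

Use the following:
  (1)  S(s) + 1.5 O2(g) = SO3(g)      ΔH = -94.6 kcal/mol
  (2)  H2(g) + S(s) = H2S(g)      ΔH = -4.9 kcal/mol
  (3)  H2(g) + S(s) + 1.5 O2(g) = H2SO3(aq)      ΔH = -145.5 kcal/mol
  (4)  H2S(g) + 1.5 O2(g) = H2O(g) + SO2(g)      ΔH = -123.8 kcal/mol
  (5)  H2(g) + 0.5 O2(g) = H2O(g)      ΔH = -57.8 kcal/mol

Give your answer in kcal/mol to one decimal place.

(1) reversed and × 3 (reverse to put SO3(g) on the reactant side; ×3 to match 3 SO3(g) in the target): (-3)·(-94.6) = +283.8 kcal/mol
(2) × 2: (2)·(-4.9) = -9.8 kcal/mol
(3) as written (H2SO3(aq) already on the product side): -145.5 kcal/mol
(4) × 2 (×2 to match 2 SO2(g) in the target): (2)·(-123.8) = -247.6 kcal/mol
(5) as written: -57.8 kcal/mol
Summing the manipulated equations, ΔH = (-3)·(-94.6) + (2)·(-4.9) + (1)·(-145.5) + (2)·(-123.8) + (1)·(-57.8) = -176.9 kcal/mol

ΔH = -176.9 kcal/mol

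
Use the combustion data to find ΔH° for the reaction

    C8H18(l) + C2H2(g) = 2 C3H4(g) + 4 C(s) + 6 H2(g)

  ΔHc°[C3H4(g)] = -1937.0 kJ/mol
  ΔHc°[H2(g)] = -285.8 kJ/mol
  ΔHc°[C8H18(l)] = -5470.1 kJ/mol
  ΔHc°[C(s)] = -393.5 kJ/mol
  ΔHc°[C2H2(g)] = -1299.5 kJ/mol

Using ΔH = Σ nΔHc°(reactants) − Σ nΔHc°(products):
= [1·(-5470.1) + 1·(-1299.5)] − [2·(-1937.0) + 4·(-393.5) + 6·(-285.8)]
= 393.2 kJ/mol

ΔH° = 393.2 kJ/mol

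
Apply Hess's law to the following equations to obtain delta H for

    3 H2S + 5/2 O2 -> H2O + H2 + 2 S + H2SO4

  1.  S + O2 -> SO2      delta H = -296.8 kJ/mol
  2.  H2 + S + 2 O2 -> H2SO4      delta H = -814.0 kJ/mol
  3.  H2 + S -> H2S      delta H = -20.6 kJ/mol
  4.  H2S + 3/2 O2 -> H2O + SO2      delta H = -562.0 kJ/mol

delta H = -1038.0 kJ/mol

eq. 1 reversed: +296.8 kJ/mol
eq. 2 as written (H2SO4 already on the product side): -814.0 kJ/mol
eq. 3 reversed and × 2: (-2)·(-20.6) = +41.2 kJ/mol
eq. 4 as written (H2O already on the product side): -562.0 kJ/mol
delta H = (+296.8) + (-814.0) + (+41.2) + (-562.0) = -1038.0 kJ/mol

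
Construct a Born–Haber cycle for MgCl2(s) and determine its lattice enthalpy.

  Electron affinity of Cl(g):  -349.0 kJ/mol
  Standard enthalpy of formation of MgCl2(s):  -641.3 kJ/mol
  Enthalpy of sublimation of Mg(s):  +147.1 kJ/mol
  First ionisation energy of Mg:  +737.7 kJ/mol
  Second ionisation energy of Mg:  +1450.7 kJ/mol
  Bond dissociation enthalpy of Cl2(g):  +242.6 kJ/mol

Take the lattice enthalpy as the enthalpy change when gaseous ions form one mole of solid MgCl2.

ΔHf° = 1·ΔHsub + 1·(ΣIE) + 1·D(Cl2) + 2·EA + U
-641.3 = 1·(+147.1) + 1·(+2188.4) + 1·(+242.6) + 2·(-349.0) + U
U = -641.3 − (+1880.1) = -2521.4 kJ/mol

U = -2521.4 kJ/mol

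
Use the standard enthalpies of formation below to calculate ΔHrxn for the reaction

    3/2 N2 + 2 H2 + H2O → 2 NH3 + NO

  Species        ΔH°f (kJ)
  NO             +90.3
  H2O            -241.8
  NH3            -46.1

Products: 2·(-46.1) + 1·(+90.3) = -1.9
Reactants: 3/2·(+0.0) + 2·(+0.0) + 1·(-241.8) = -241.8
ΔHrxn = (-1.9) − (-241.8) = 239.9 kJ

ΔHrxn = 239.9 kJ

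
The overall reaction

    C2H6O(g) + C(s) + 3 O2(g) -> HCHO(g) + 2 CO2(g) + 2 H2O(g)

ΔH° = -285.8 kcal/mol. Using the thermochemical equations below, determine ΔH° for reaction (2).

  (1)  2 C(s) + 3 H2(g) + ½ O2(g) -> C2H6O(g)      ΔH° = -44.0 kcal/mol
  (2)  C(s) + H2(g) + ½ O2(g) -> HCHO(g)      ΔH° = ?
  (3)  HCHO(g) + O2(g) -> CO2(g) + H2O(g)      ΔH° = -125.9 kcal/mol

(1) reversed: +44.0 kcal/mol
(2) × 3: contributes 3·x
(3) × 2: (2)·(-125.9) = -251.8 kcal/mol
-285.8 = (+44.0) + (-251.8) + 3·x
x = (-285.8 − (-207.8)) / (3) = -26.0 kcal/mol

ΔH° = -26.0 kcal/mol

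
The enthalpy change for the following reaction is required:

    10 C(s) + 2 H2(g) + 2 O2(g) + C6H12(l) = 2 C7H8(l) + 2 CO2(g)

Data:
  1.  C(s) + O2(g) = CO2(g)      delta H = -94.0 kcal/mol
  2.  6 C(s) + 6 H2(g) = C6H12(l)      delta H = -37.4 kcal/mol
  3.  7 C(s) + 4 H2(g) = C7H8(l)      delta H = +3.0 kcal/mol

eq. 1 × 2: (2)·(-94.0) = -188.0 kcal/mol
eq. 2 reversed: +37.4 kcal/mol
eq. 3 × 2: (2)·(+3.0) = +6.0 kcal/mol
delta H = (2)·(-94.0) + (-1)·(-37.4) + (2)·(+3.0) = -144.6 kcal/mol

delta H = -144.6 kcal/mol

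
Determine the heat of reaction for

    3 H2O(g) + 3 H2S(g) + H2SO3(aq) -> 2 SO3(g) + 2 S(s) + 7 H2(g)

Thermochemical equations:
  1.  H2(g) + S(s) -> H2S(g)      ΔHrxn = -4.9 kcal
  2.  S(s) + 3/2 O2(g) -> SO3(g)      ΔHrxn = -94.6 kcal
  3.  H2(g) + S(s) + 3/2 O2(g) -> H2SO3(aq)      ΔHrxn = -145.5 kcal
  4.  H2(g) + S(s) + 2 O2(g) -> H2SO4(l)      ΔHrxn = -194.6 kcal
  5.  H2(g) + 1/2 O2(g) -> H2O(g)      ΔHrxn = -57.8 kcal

ΔHrxn = 144.4 kcal

eq. 1 reversed and × 3: (-3)·(-4.9) = +14.7 kcal
eq. 2 × 2: (2)·(-94.6) = -189.2 kcal
eq. 3 reversed: +145.5 kcal
eq. 4: not needed.
eq. 5 reversed and × 3: (-3)·(-57.8) = +173.4 kcal
ΔHrxn = (+14.7) + (-189.2) + (+145.5) + (+173.4) = 144.4 kcal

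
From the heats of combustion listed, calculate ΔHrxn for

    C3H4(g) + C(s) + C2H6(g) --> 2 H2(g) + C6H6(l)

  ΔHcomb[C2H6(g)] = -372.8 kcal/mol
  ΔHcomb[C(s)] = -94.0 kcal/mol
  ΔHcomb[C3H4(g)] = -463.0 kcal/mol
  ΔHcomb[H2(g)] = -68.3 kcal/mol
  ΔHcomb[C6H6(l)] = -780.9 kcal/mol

With combustion enthalpies, reactants minus products:
= [1·(-463.0) + 1·(-94.0) + 1·(-372.8)] − [2·(-68.3) + 1·(-780.9)]
= -12.3 kcal/mol

ΔHrxn = -12.3 kcal/mol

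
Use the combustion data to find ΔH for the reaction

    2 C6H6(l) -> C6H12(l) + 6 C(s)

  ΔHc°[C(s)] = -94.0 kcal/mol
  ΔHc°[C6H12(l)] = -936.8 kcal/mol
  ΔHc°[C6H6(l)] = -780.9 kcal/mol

ΔH = -61.0 kcal/mol

With combustion enthalpies, reactants minus products:
= [2·(-780.9)] − [1·(-936.8) + 6·(-94.0)]
= -61.0 kcal/mol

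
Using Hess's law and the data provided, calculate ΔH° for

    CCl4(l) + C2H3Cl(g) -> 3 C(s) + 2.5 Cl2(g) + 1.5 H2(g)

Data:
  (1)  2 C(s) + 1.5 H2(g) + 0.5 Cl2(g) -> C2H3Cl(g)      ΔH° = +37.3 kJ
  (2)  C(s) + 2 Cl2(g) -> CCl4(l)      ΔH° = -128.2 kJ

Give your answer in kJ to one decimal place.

ΔH° = 90.9 kJ

(1) reversed: -37.3 kJ
(2) reversed: +128.2 kJ
By Hess's law, ΔH° = (-1)·(+37.3) + (-1)·(-128.2) = 90.9 kJ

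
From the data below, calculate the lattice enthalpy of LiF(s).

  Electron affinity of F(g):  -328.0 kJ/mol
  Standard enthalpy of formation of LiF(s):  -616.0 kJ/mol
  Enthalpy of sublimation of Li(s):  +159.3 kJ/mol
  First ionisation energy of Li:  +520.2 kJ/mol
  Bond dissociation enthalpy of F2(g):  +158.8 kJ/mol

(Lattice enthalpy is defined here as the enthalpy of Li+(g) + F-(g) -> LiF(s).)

U = -1046.9 kJ/mol

ΔHf° = 1·ΔHsub + 1·(ΣIE) + 1/2·D(F2) + 1·EA + U
-616.0 = 1·(+159.3) + 1·(+520.2) + 1/2·(+158.8) + 1·(-328.0) + U
U = -616.0 − (+430.9) = -1046.9 kJ/mol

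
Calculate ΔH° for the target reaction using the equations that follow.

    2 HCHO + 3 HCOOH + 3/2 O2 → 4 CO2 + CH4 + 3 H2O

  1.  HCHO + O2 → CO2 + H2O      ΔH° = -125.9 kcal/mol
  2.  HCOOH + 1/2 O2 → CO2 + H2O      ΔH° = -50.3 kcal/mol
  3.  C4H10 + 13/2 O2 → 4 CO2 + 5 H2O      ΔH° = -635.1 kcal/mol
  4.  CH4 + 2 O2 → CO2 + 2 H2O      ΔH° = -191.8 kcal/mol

ΔH° = -210.9 kcal/mol

eq. 1 × 2: (2)·(-125.9) = -251.8 kcal/mol
eq. 2 × 3: (3)·(-50.3) = -150.9 kcal/mol
eq. 3: not needed.
eq. 4 reversed: +191.8 kcal/mol
ΔH° = (2)·(-125.9) + (3)·(-50.3) + (-1)·(-191.8) = -210.9 kcal/mol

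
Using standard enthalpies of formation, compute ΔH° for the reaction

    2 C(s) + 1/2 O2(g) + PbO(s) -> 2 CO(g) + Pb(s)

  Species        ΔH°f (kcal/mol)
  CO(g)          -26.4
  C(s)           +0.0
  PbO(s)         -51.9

ΔH° = -0.9 kcal/mol

ΔH°rxn = Σ nΔHf°(products) − Σ nΔHf°(reactants).
Products: 2·(-26.4) + 1·(+0.0) = -52.8
Reactants: 2·(+0.0) + 1/2·(+0.0) + 1·(-51.9) = -51.9
ΔH° = (-52.8) − (-51.9) = -0.9 kcal/mol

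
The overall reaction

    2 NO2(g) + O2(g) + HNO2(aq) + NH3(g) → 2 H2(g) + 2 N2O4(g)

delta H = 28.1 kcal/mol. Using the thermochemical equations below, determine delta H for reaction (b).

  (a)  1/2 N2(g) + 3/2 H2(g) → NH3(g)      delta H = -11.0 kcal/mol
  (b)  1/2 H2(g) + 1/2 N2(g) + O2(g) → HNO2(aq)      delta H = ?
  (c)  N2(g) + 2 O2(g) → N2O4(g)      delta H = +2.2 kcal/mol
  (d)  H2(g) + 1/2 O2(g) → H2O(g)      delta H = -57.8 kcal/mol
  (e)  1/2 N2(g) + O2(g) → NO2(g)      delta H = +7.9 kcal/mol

delta H = -28.5 kcal/mol

(a) reversed (reverse to put NH3(g) on the reactant side): +11.0 kcal/mol
(b) reversed (reverse to put HNO2(aq) on the reactant side): contributes −x
(c) × 2 (×2 to match 2 N2O4(g) in the target): (2)·(+2.2) = +4.4 kcal/mol
(d): not needed (H2O(g) appears nowhere else).
(e) reversed and × 2 (NO2(g) must end up as a reactant; ×2 to match 2 NO2(g) in the target): (-2)·(+7.9) = -15.8 kcal/mol
+28.1 = (+11.0) + (+4.4) + (-15.8) − x
x = (+28.1 − (-0.4)) / (-1) = -28.5 kcal/mol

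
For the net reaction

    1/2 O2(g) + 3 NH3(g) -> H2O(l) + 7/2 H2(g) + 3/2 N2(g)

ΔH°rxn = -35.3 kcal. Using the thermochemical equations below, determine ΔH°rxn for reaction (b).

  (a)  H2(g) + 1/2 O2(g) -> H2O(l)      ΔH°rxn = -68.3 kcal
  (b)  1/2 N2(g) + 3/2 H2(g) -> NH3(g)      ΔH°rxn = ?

ΔH°rxn = -11.0 kcal

(a) as written (H2O(l) already on the product side): -68.3 kcal
(b) reversed and × 3 (NH3(g) must end up as a reactant; scale by 3 for the 3 NH3(g)): contributes −3·x
-35.3 = (-68.3) − 3·x
x = (-35.3 − (-68.3)) / (-3) = -11.0 kcal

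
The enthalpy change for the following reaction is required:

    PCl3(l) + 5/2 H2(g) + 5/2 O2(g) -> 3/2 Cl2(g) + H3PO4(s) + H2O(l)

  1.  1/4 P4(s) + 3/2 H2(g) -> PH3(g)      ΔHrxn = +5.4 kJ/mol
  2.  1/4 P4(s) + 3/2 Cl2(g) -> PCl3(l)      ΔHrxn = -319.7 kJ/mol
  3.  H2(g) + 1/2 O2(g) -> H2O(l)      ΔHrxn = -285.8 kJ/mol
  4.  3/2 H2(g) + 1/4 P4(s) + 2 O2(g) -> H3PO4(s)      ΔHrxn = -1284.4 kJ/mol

ΔHrxn = -1250.5 kJ/mol

eq. 1: not needed.
eq. 2 reversed: +319.7 kJ/mol
eq. 3 as written: -285.8 kJ/mol
eq. 4 as written: -1284.4 kJ/mol
ΔHrxn = (-1)·(-319.7) + (1)·(-285.8) + (1)·(-1284.4) = -1250.5 kJ/mol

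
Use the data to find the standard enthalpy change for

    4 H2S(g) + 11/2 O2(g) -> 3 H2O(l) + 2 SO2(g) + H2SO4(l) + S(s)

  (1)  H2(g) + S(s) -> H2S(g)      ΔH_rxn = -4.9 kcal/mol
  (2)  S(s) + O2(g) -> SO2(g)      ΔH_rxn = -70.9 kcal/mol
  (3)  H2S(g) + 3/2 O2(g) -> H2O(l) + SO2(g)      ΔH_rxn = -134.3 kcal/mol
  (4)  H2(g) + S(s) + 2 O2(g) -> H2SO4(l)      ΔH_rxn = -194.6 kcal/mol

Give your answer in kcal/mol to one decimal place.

(1) reversed: +4.9 kcal/mol
(2) reversed: +70.9 kcal/mol
(3) × 3 (×3 to match 3 H2O(l) in the target): (3)·(-134.3) = -402.9 kcal/mol
(4) as written (H2SO4(l) already on the product side): -194.6 kcal/mol
ΔH_rxn = (+4.9) + (+70.9) + (-402.9) + (-194.6) = -521.7 kcal/mol

ΔH_rxn = -521.7 kcal/mol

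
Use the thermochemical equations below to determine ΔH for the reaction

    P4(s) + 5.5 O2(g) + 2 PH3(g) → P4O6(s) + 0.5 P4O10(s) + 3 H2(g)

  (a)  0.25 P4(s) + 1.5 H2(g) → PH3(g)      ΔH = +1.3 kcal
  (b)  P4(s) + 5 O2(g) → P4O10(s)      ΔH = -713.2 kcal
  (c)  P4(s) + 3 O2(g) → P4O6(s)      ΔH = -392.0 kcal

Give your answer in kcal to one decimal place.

ΔH = -751.2 kcal

(a) reversed and × 2 (PH3(g) must end up as a reactant; scale by 2 for the 2 PH3(g)): (-2)·(+1.3) = -2.6 kcal
(b) × 1/2 (scale by 1/2 for the 1/2 P4O10(s)): (1/2)·(-713.2) = -356.6 kcal
(c) as written (P4O6(s) already on the product side): -392.0 kcal
Summing the manipulated equations, ΔH = (-2.6) + (-356.6) + (-392.0) = -751.2 kcal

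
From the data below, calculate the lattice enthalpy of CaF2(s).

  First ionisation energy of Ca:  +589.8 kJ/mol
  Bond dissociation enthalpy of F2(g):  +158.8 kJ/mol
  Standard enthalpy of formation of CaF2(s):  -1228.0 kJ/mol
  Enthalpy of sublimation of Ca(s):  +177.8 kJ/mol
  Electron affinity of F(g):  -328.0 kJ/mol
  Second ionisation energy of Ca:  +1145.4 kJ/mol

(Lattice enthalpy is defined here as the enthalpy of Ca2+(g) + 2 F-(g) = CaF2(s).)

ΔHf° = 1·ΔHsub + 1·(ΣIE) + 1·D(F2) + 2·EA + U
-1228.0 = 1·(+177.8) + 1·(+1735.2) + 1·(+158.8) + 2·(-328.0) + U
U = -1228.0 − (+1415.8) = -2643.8 kJ/mol

U = -2643.8 kJ/mol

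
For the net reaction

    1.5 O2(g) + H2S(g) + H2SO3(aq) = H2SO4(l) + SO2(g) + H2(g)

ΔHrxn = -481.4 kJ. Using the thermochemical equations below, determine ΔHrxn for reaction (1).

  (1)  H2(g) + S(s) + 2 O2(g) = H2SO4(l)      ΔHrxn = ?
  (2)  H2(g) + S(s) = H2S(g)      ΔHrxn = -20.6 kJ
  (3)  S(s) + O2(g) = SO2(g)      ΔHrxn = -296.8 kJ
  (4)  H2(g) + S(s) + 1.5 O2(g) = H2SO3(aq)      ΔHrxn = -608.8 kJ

ΔHrxn = -814.0 kJ

(1) as written (H2SO4(l) already on the product side): contributes x
(2) reversed (reverse to put H2S(g) on the reactant side): +20.6 kJ
(3) as written (SO2(g) already on the product side): -296.8 kJ
(4) reversed (H2SO3(aq) must end up as a reactant): +608.8 kJ
-481.4 = (+20.6) + (-296.8) + (+608.8) + x
x = (-481.4 − (+332.6)) / (1) = -814.0 kJ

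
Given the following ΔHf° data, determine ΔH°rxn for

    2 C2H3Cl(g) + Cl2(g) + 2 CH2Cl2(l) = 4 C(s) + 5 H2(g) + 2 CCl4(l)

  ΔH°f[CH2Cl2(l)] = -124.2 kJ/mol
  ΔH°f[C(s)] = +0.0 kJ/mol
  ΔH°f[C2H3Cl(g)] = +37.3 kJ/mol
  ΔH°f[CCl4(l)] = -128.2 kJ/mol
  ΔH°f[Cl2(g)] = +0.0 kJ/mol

Products: 4·(+0.0) + 5·(+0.0) + 2·(-128.2) = -256.4
Reactants: 2·(+37.3) + 1·(+0.0) + 2·(-124.2) = -173.8
ΔH°rxn = (-256.4) − (-173.8) = -82.6 kJ/mol

ΔH°rxn = -82.6 kJ/mol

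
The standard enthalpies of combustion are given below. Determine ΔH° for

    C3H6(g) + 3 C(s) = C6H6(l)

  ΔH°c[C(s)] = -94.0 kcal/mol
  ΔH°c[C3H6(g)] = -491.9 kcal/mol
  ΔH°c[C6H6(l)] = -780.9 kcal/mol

Using ΔH = Σ nΔHc°(reactants) − Σ nΔHc°(products):
= [1·(-491.9) + 3·(-94.0)] − [1·(-780.9)]
= 7.0 kcal/mol

ΔH° = 7.0 kcal/mol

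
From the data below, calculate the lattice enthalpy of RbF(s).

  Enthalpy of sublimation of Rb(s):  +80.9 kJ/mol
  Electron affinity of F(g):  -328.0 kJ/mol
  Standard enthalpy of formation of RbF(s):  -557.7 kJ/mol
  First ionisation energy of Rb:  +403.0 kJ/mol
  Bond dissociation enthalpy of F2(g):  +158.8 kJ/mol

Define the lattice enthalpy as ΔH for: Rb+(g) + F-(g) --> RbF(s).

U = -793.0 kJ/mol

ΔHf° = 1·ΔHsub + 1·(ΣIE) + 1/2·D(F2) + 1·EA + U
-557.7 = 1·(+80.9) + 1·(+403.0) + 1/2·(+158.8) + 1·(-328.0) + U
U = -557.7 − (+235.3) = -793.0 kJ/mol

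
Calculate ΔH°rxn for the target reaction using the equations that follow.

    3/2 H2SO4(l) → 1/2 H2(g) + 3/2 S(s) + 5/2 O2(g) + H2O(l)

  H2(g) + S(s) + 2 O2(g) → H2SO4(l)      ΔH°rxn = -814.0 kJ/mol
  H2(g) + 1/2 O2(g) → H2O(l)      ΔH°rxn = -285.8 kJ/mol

ΔH°rxn = 935.2 kJ/mol

equation 1 reversed and × 3/2: (-3/2)·(-814.0) = +1221.0 kJ/mol
equation 2 as written: -285.8 kJ/mol
Since enthalpy is a state function, ΔH°rxn = (+1221.0) + (-285.8) = 935.2 kJ/mol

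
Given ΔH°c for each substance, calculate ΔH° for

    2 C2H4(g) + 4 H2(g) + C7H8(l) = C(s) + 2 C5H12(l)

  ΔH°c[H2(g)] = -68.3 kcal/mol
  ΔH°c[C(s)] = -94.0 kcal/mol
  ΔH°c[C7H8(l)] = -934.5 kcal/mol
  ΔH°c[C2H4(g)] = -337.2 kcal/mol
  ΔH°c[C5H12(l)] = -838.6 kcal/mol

ΔH° = -110.9 kcal/mol

With combustion enthalpies, reactants minus products:
= [2·(-337.2) + 4·(-68.3) + 1·(-934.5)] − [1·(-94.0) + 2·(-838.6)]
= -110.9 kcal/mol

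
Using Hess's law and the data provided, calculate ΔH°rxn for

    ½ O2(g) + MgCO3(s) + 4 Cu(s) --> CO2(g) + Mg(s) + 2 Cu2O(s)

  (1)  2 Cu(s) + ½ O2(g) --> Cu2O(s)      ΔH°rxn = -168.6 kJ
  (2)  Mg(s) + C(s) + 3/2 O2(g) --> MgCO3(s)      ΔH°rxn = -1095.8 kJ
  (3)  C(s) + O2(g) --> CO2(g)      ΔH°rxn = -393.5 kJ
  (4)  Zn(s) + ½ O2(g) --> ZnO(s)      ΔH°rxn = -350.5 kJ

(1) × 2 (scale by 2 for the 2 Cu2O(s)): (2)·(-168.6) = -337.2 kJ
(2) reversed (MgCO3(s) must end up as a reactant): +1095.8 kJ
(3) as written (CO2(g) already on the product side): -393.5 kJ
(4): not needed (ZnO(s) appears nowhere else).
ΔH°rxn = (2)·(-168.6) + (-1)·(-1095.8) + (1)·(-393.5) = 365.1 kJ

ΔH°rxn = 365.1 kJ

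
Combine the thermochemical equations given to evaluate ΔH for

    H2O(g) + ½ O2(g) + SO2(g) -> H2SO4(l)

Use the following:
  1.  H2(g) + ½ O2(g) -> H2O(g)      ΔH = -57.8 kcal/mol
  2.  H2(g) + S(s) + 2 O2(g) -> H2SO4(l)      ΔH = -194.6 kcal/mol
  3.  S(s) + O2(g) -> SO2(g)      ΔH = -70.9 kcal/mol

eq. 1 reversed: +57.8 kcal/mol
eq. 2 as written: -194.6 kcal/mol
eq. 3 reversed: +70.9 kcal/mol
Combining the equations, ΔH = (-1)·(-57.8) + (1)·(-194.6) + (-1)·(-70.9) = -65.9 kcal/mol

ΔH = -65.9 kcal/mol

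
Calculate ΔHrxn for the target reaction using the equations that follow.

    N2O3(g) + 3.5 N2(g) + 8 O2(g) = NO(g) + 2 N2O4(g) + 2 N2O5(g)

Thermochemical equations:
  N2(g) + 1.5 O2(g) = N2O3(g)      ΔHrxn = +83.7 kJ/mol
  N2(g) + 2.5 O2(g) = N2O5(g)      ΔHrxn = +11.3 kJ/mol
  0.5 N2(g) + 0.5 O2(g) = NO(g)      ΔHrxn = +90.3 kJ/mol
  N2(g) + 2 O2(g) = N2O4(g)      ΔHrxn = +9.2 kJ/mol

equation 1 reversed: -83.7 kJ/mol
equation 2 × 2: (2)·(+11.3) = +22.6 kJ/mol
equation 3 as written: +90.3 kJ/mol
equation 4 × 2: (2)·(+9.2) = +18.4 kJ/mol
ΔHrxn = (-1)·(+83.7) + (2)·(+11.3) + (1)·(+90.3) + (2)·(+9.2) = 47.6 kJ/mol

ΔHrxn = 47.6 kJ/mol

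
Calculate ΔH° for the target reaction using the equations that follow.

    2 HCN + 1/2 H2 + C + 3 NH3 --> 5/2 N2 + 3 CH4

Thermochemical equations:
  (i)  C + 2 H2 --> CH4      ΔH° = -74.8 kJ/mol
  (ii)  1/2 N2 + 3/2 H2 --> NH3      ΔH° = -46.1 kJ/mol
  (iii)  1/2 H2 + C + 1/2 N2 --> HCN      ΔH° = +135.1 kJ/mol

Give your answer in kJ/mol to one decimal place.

ΔH° = -356.3 kJ/mol

(i) × 3: (3)·(-74.8) = -224.4 kJ/mol
(ii) reversed and × 3: (-3)·(-46.1) = +138.3 kJ/mol
(iii) reversed and × 2: (-2)·(+135.1) = -270.2 kJ/mol
Combining the equations, ΔH° = (3)·(-74.8) + (-3)·(-46.1) + (-2)·(+135.1) = -356.3 kJ/mol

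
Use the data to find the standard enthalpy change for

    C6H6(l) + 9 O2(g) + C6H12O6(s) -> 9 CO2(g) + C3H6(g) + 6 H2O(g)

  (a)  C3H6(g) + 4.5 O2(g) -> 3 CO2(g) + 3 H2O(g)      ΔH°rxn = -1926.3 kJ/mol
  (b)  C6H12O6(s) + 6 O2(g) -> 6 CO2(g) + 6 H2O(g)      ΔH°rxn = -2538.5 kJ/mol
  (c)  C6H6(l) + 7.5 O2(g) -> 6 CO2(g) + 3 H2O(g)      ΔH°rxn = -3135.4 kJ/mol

(a) reversed (reverse to put C3H6(g) on the product side): +1926.3 kJ/mol
(b) as written (C6H12O6(s) already on the reactant side): -2538.5 kJ/mol
(c) as written (C6H6(l) already on the reactant side): -3135.4 kJ/mol
ΔH°rxn = (+1926.3) + (-2538.5) + (-3135.4) = -3747.6 kJ/mol

ΔH°rxn = -3747.6 kJ/mol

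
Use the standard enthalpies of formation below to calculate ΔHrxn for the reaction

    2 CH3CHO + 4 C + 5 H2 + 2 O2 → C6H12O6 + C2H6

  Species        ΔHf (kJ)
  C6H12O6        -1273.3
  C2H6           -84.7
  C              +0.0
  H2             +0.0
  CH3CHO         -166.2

ΔH°rxn = Σ nΔHf°(products) − Σ nΔHf°(reactants).
Products: 1·(-1273.3) + 1·(-84.7) = -1358.0
Reactants: 2·(-166.2) + 4·(+0.0) + 5·(+0.0) + 2·(+0.0) = -332.4
ΔHrxn = (-1358.0) − (-332.4) = -1025.6 kJ

ΔHrxn = -1025.6 kJ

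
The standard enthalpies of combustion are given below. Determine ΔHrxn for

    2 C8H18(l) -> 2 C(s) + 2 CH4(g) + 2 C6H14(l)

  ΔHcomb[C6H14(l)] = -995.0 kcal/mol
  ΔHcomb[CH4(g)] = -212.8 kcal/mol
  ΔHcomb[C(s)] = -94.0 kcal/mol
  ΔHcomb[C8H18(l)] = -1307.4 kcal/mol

ΔHrxn = -11.2 kcal/mol

With combustion enthalpies, reactants minus products:
= [2·(-1307.4)] − [2·(-94.0) + 2·(-212.8) + 2·(-995.0)]
= -11.2 kcal/mol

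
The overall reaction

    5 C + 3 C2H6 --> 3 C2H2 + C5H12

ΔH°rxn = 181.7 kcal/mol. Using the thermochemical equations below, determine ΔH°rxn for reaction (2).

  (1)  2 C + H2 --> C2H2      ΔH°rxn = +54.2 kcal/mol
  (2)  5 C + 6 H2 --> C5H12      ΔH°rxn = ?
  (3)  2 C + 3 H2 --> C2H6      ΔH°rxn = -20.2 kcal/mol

(1) × 3: (3)·(+54.2) = +162.6 kcal/mol
(2) as written: contributes x
(3) reversed and × 3: (-3)·(-20.2) = +60.6 kcal/mol
+181.7 = (+162.6) + (+60.6) + x
x = (+181.7 − (+223.2)) / (1) = -41.5 kcal/mol

ΔH°rxn = -41.5 kcal/mol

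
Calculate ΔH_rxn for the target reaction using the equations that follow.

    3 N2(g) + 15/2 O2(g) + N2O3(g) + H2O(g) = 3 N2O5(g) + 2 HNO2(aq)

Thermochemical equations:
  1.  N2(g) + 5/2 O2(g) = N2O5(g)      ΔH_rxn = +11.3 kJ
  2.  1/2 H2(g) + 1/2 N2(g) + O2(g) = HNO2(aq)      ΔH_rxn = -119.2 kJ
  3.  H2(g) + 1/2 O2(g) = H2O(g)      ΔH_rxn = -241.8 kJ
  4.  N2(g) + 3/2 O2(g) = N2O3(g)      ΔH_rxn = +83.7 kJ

ΔH_rxn = -46.4 kJ

eq. 1 × 3 (×3 to match 3 N2O5(g) in the target): (3)·(+11.3) = +33.9 kJ
eq. 2 × 2 (×2 to match 2 HNO2(aq) in the target): (2)·(-119.2) = -238.4 kJ
eq. 3 reversed (reverse to put H2O(g) on the reactant side): +241.8 kJ
eq. 4 reversed (reverse to put N2O3(g) on the reactant side): -83.7 kJ
Since enthalpy is a state function, ΔH_rxn = (+33.9) + (-238.4) + (+241.8) + (-83.7) = -46.4 kJ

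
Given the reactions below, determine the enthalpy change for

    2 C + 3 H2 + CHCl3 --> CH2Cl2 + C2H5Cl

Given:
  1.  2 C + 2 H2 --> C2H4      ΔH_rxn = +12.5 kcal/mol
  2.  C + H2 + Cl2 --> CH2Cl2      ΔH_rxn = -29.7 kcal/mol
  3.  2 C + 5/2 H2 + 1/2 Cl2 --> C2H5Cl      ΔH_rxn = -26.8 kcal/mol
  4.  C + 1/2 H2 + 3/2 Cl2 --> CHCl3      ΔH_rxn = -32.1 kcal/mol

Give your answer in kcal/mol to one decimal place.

eq. 1: not needed (C2H4 appears nowhere else).
eq. 2 as written (CH2Cl2 already on the product side): -29.7 kcal/mol
eq. 3 as written (C2H5Cl already on the product side): -26.8 kcal/mol
eq. 4 reversed (CHCl3 must end up as a reactant): +32.1 kcal/mol
ΔH_rxn = (-29.7) + (-26.8) + (+32.1) = -24.4 kcal/mol

ΔH_rxn = -24.4 kcal/mol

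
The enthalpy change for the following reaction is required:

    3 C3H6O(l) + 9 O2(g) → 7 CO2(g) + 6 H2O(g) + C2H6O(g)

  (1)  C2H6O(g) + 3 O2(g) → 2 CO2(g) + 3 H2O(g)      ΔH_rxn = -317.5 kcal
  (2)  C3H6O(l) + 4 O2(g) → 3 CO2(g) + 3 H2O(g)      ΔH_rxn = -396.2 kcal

(1) reversed (C2H6O(g) must end up as a product): +317.5 kcal
(2) × 3 (×3 to match 3 C3H6O(l) in the target): (3)·(-396.2) = -1188.6 kcal
By Hess's law, ΔH_rxn = (-1)·(-317.5) + (3)·(-396.2) = -871.1 kcal

ΔH_rxn = -871.1 kcal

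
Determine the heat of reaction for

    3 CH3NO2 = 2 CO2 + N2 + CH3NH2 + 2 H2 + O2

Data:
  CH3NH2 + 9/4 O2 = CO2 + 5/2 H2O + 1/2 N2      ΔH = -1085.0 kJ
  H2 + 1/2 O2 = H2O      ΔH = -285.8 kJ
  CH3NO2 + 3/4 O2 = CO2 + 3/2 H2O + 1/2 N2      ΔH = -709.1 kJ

equation 1 reversed: +1085.0 kJ
equation 2 reversed and × 2: (-2)·(-285.8) = +571.6 kJ
equation 3 × 3: (3)·(-709.1) = -2127.3 kJ
ΔH = (-1)·(-1085.0) + (-2)·(-285.8) + (3)·(-709.1) = -470.7 kJ

ΔH = -470.7 kJ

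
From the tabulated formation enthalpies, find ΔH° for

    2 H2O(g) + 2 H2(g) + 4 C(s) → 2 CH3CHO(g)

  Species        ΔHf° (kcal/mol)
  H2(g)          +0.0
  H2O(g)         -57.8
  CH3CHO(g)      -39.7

Products: 2·(-39.7) = -79.4
Reactants: 2·(-57.8) + 2·(+0.0) + 4·(+0.0) = -115.6
ΔH° = (-79.4) − (-115.6) = 36.2 kcal/mol

ΔH° = 36.2 kcal/mol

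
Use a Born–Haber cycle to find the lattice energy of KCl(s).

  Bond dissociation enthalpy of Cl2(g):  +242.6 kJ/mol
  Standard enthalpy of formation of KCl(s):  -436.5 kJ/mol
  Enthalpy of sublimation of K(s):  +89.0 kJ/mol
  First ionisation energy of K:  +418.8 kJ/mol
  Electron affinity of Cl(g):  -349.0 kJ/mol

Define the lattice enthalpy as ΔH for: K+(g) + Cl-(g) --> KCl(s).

U = -716.6 kJ/mol

ΔHf° = 1·ΔHsub + 1·(ΣIE) + 1/2·D(Cl2) + 1·EA + U
-436.5 = 1·(+89.0) + 1·(+418.8) + 1/2·(+242.6) + 1·(-349.0) + U
U = -436.5 − (+280.1) = -716.6 kJ/mol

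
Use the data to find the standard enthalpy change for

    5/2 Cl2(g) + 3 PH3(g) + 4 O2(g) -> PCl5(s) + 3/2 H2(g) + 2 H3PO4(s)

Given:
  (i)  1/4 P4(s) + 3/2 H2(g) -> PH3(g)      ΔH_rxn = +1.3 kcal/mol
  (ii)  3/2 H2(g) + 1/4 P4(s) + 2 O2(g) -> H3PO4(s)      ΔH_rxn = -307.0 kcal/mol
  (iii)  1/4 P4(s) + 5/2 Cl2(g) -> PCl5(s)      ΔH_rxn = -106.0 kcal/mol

ΔH_rxn = -723.9 kcal/mol

(i) reversed and × 3: (-3)·(+1.3) = -3.9 kcal/mol
(ii) × 2: (2)·(-307.0) = -614.0 kcal/mol
(iii) as written: -106.0 kcal/mol
Summing the manipulated equations, ΔH_rxn = (-3)·(+1.3) + (2)·(-307.0) + (1)·(-106.0) = -723.9 kcal/mol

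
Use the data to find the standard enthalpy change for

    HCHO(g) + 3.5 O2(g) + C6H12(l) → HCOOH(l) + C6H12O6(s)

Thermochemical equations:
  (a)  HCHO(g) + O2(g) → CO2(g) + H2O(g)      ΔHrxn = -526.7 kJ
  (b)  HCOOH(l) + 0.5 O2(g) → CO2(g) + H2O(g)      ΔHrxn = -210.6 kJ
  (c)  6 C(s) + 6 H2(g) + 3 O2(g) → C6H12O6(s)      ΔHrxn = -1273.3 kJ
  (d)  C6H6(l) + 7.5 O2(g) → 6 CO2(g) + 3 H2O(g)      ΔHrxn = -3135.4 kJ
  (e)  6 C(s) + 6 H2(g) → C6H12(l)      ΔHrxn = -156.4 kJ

(a) as written (HCHO(g) already on the reactant side): -526.7 kJ
(b) reversed (reverse to put HCOOH(l) on the product side): +210.6 kJ
(c) as written (C6H12O6(s) already on the product side): -1273.3 kJ
(d): not needed (C6H6(l) appears nowhere else).
(e) reversed (reverse to put C6H12(l) on the reactant side): +156.4 kJ
Summing the manipulated equations, ΔHrxn = (-526.7) + (+210.6) + (-1273.3) + (+156.4) = -1433.0 kJ

ΔHrxn = -1433.0 kJ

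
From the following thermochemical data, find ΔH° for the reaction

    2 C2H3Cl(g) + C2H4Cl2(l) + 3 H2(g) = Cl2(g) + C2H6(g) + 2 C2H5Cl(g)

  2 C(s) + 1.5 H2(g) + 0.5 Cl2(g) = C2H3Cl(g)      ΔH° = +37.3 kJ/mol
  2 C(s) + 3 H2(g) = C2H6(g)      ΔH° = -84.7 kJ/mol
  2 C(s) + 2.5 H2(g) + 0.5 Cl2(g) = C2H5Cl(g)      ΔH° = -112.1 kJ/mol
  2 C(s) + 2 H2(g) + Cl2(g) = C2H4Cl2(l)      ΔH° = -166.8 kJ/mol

equation 1 reversed and × 2 (C2H3Cl(g) must end up as a reactant; ×2 to match 2 C2H3Cl(g) in the target): (-2)·(+37.3) = -74.6 kJ/mol
equation 2 as written (C2H6(g) already on the product side): -84.7 kJ/mol
equation 3 × 2 (×2 to match 2 C2H5Cl(g) in the target): (2)·(-112.1) = -224.2 kJ/mol
equation 4 reversed (C2H4Cl2(l) must end up as a reactant): +166.8 kJ/mol
By Hess's law, ΔH° = (-74.6) + (-84.7) + (-224.2) + (+166.8) = -216.7 kJ/mol

ΔH° = -216.7 kJ/mol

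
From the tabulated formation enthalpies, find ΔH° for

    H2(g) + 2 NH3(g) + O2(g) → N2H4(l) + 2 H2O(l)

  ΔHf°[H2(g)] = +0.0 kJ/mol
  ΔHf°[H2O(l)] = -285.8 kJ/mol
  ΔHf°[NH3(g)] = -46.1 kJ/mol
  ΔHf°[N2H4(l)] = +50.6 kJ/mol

ΔH°rxn = Σ nΔHf°(products) − Σ nΔHf°(reactants).
Products: 1·(+50.6) + 2·(-285.8) = -521.0
Reactants: 1·(+0.0) + 2·(-46.1) + 1·(+0.0) = -92.2
ΔH° = (-521.0) − (-92.2) = -428.8 kJ/mol

ΔH° = -428.8 kJ/mol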